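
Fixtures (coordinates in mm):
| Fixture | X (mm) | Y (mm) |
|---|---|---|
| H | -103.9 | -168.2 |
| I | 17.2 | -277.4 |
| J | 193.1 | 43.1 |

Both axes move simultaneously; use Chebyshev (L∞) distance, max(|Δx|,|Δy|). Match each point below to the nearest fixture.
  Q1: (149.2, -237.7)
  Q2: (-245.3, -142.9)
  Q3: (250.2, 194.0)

Q1→I; Q2→H; Q3→J

Q1 at (149.2, -237.7):
  H: max(|-253.1|, |69.5|) = 253.1 mm
  I: max(|-132.0|, |-39.7|) = 132.0 mm
  J: max(|43.9|, |280.8|) = 280.8 mm
  → nearest: I (132.0 mm)
Q2 at (-245.3, -142.9):
  H: max(|141.4|, |-25.3|) = 141.4 mm
  I: max(|262.5|, |-134.5|) = 262.5 mm
  J: max(|438.4|, |186.0|) = 438.4 mm
  → nearest: H (141.4 mm)
Q3 at (250.2, 194.0):
  H: max(|-354.1|, |-362.2|) = 362.2 mm
  I: max(|-233.0|, |-471.4|) = 471.4 mm
  J: max(|-57.1|, |-150.9|) = 150.9 mm
  → nearest: J (150.9 mm)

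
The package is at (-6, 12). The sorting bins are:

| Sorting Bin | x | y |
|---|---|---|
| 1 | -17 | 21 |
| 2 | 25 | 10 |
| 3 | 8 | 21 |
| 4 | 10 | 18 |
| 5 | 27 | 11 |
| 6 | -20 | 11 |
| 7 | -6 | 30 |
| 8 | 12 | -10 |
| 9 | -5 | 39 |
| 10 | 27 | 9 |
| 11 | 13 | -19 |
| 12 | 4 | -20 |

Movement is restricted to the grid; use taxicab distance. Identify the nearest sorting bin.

Distances from (-6, 12):
1: 20
2: 33
3: 23
4: 22
5: 34
6: 15
7: 18
8: 40
9: 28
10: 36
11: 50
12: 42
Minimum: 6 at 15.

6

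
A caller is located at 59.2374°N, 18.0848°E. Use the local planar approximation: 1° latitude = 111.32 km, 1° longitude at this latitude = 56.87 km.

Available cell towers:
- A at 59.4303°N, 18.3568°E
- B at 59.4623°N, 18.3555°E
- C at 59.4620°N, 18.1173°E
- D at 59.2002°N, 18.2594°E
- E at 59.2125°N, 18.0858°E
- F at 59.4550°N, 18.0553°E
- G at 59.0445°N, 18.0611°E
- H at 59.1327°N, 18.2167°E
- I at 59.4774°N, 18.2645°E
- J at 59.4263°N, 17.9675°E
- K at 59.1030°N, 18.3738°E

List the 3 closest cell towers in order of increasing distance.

Distances from 59.2374°N, 18.0848°E:
A: 26.4650 km
B: 29.3903 km
C: 25.0707 km
D: 10.7584 km
E: 2.7725 km
F: 24.2813 km
G: 21.5159 km
H: 13.8604 km
I: 28.6047 km
J: 22.0611 km
K: 22.2254 km
Sorted: E (2.7725 km) < D (10.7584 km) < H (13.8604 km) < G (21.5159 km) < J (22.0611 km) < …

E, D, H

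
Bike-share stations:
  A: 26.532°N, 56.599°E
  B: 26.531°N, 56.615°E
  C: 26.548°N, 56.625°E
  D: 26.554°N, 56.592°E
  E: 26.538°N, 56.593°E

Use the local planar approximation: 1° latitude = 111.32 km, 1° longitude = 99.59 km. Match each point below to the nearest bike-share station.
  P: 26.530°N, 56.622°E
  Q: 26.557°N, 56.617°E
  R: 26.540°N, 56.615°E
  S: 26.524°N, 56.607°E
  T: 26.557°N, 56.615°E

P at 26.530°N, 56.622°E:
  A: √((0.002·111.32)² + (-0.023·99.59)²) = √(0.04957 + 5.24671) = 2.301 km
  B: √((0.001·111.32)² + (-0.007·99.59)²) = √(0.01239 + 0.48599) = 0.706 km
  C: √((0.018·111.32)² + (0.003·99.59)²) = √(4.01505 + 0.08926) = 2.026 km
  D: √((0.024·111.32)² + (-0.030·99.59)²) = √(7.13787 + 8.92635) = 4.008 km
  E: √((0.008·111.32)² + (-0.029·99.59)²) = √(0.79310 + 8.34118) = 3.022 km
  → nearest: B (0.706 km)
Q at 26.557°N, 56.617°E:
  A: √((-0.025·111.32)² + (-0.018·99.59)²) = √(7.74509 + 3.21349) = 3.310 km
  B: √((-0.026·111.32)² + (-0.002·99.59)²) = √(8.37709 + 0.03967) = 2.901 km
  C: √((-0.009·111.32)² + (0.008·99.59)²) = √(1.00376 + 0.63476) = 1.280 km
  D: √((-0.003·111.32)² + (-0.025·99.59)²) = √(0.11153 + 6.19886) = 2.512 km
  E: √((-0.019·111.32)² + (-0.024·99.59)²) = √(4.47356 + 5.71286) = 3.192 km
  → nearest: C (1.280 km)
R at 26.540°N, 56.615°E:
  A: √((-0.008·111.32)² + (-0.016·99.59)²) = √(0.79310 + 2.53905) = 1.825 km
  B: √((-0.009·111.32)² + (0.000·99.59)²) = √(1.00376 + 0.00000) = 1.002 km
  C: √((0.008·111.32)² + (0.010·99.59)²) = √(0.79310 + 0.99182) = 1.336 km
  D: √((0.014·111.32)² + (-0.023·99.59)²) = √(2.42886 + 5.24671) = 2.770 km
  E: √((-0.002·111.32)² + (-0.022·99.59)²) = √(0.04957 + 4.80039) = 2.202 km
  → nearest: B (1.002 km)
S at 26.524°N, 56.607°E:
  A: √((0.008·111.32)² + (-0.008·99.59)²) = √(0.79310 + 0.63476) = 1.195 km
  B: √((0.007·111.32)² + (0.008·99.59)²) = √(0.60721 + 0.63476) = 1.114 km
  C: √((0.024·111.32)² + (0.018·99.59)²) = √(7.13787 + 3.21349) = 3.217 km
  D: √((0.030·111.32)² + (-0.015·99.59)²) = √(11.15293 + 2.23159) = 3.658 km
  E: √((0.014·111.32)² + (-0.014·99.59)²) = √(2.42886 + 1.94396) = 2.091 km
  → nearest: B (1.114 km)
T at 26.557°N, 56.615°E:
  A: √((-0.025·111.32)² + (-0.016·99.59)²) = √(7.74509 + 2.53905) = 3.207 km
  B: √((-0.026·111.32)² + (0.000·99.59)²) = √(8.37709 + 0.00000) = 2.894 km
  C: √((-0.009·111.32)² + (0.010·99.59)²) = √(1.00376 + 0.99182) = 1.413 km
  D: √((-0.003·111.32)² + (-0.023·99.59)²) = √(0.11153 + 5.24671) = 2.315 km
  E: √((-0.019·111.32)² + (-0.022·99.59)²) = √(4.47356 + 4.80039) = 3.045 km
  → nearest: C (1.413 km)

P→B; Q→C; R→B; S→B; T→C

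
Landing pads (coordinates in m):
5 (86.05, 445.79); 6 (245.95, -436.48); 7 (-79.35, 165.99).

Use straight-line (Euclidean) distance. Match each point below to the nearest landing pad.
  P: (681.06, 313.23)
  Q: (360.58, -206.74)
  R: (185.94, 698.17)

P at (681.06, 313.23):
  5: √((-595.01)² + (132.56)²) = √(354036.9001 + 17572.1536) = 609.60 m
  6: √((-435.11)² + (-749.71)²) = √(189320.7121 + 562065.0841) = 866.83 m
  7: √((-760.41)² + (-147.24)²) = √(578223.3681 + 21679.6176) = 774.53 m
  → nearest: 5 (609.60 m)
Q at (360.58, -206.74):
  5: √((-274.53)² + (652.53)²) = √(75366.7209 + 425795.4009) = 707.93 m
  6: √((-114.63)² + (-229.74)²) = √(13140.0369 + 52780.4676) = 256.75 m
  7: √((-439.93)² + (372.73)²) = √(193538.4049 + 138927.6529) = 576.60 m
  → nearest: 6 (256.75 m)
R at (185.94, 698.17):
  5: √((-99.89)² + (-252.38)²) = √(9978.0121 + 63695.6644) = 271.43 m
  6: √((60.01)² + (-1134.65)²) = √(3601.2001 + 1287430.6225) = 1136.24 m
  7: √((-265.29)² + (-532.18)²) = √(70378.7841 + 283215.5524) = 594.64 m
  → nearest: 5 (271.43 m)

P→5; Q→6; R→5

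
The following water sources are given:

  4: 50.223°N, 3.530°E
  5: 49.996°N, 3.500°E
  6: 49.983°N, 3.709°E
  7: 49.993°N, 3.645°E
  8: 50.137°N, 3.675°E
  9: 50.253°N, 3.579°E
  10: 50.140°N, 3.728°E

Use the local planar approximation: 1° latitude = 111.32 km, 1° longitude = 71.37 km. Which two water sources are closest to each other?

8 and 10

Pairwise distances:
4–5: √((-0.227·111.32)² + (-0.030·71.37)²) = √(638.55471 + 4.58431) = 25.360 km
4–6: √((-0.240·111.32)² + (0.179·71.37)²) = √(713.78740 + 163.20650) = 29.614 km
4–7: √((-0.230·111.32)² + (0.115·71.37)²) = √(655.54433 + 67.36388) = 26.887 km
4–8: √((-0.086·111.32)² + (0.145·71.37)²) = √(91.65229 + 107.09456) = 14.098 km
4–9: √((0.030·111.32)² + (0.049·71.37)²) = √(11.15293 + 12.22992) = 4.836 km
4–10: √((-0.083·111.32)² + (0.198·71.37)²) = √(85.36947 + 199.69251) = 16.884 km
5–6: √((-0.013·111.32)² + (0.209·71.37)²) = √(2.09427 + 222.49690) = 14.986 km
5–7: √((-0.003·111.32)² + (0.145·71.37)²) = √(0.11153 + 107.09456) = 10.354 km
5–8: √((0.141·111.32)² + (0.175·71.37)²) = √(246.36818 + 155.99386) = 20.059 km
5–9: √((0.257·111.32)² + (0.079·71.37)²) = √(818.48861 + 31.78964) = 29.160 km
5–10: √((0.144·111.32)² + (0.228·71.37)²) = √(256.96346 + 264.78970) = 22.842 km
6–7: √((0.010·111.32)² + (-0.064·71.37)²) = √(1.23921 + 20.86370) = 4.701 km
6–8: √((0.154·111.32)² + (-0.034·71.37)²) = √(293.89205 + 5.88829) = 17.314 km
6–9: √((0.270·111.32)² + (-0.130·71.37)²) = √(903.38718 + 86.08314) = 31.456 km
6–10: √((0.157·111.32)² + (0.019·71.37)²) = √(305.45392 + 1.83882) = 17.530 km
7–8: √((0.144·111.32)² + (0.030·71.37)²) = √(256.96346 + 4.58431) = 16.172 km
7–9: √((0.260·111.32)² + (-0.066·71.37)²) = √(837.70883 + 22.18806) = 29.324 km
7–10: √((0.147·111.32)² + (0.083·71.37)²) = √(267.78181 + 35.09034) = 17.403 km
8–9: √((0.116·111.32)² + (-0.096·71.37)²) = √(166.74867 + 46.94333) = 14.618 km
8–10: √((0.003·111.32)² + (0.053·71.37)²) = √(0.11153 + 14.30814) = 3.797 km
9–10: √((-0.113·111.32)² + (0.149·71.37)²) = √(158.23527 + 113.08472) = 16.472 km
Closest pair: 8–10 at 3.797 km.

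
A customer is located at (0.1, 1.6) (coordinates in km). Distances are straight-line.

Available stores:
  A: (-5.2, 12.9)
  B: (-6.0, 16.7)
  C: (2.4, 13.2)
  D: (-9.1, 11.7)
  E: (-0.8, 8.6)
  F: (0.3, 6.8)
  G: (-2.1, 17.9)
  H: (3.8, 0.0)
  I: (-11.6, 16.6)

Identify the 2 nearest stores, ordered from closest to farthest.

Distances from (0.1, 1.6):
A: √((-5.3)² + (11.3)²) = √(28.090 + 127.690) = 12.5 km
B: √((-6.1)² + (15.1)²) = √(37.210 + 228.010) = 16.3 km
C: √((2.3)² + (11.6)²) = √(5.290 + 134.560) = 11.8 km
D: √((-9.2)² + (10.1)²) = √(84.640 + 102.010) = 13.7 km
E: √((-0.9)² + (7.0)²) = √(0.810 + 49.000) = 7.1 km
F: √((0.2)² + (5.2)²) = √(0.040 + 27.040) = 5.2 km
G: √((-2.2)² + (16.3)²) = √(4.840 + 265.690) = 16.4 km
H: √((3.7)² + (-1.6)²) = √(13.690 + 2.560) = 4.0 km
I: √((-11.7)² + (15.0)²) = √(136.890 + 225.000) = 19.0 km
Sorted: H (4.0 km) < F (5.2 km) < E (7.1 km) < C (11.8 km) < …

H, F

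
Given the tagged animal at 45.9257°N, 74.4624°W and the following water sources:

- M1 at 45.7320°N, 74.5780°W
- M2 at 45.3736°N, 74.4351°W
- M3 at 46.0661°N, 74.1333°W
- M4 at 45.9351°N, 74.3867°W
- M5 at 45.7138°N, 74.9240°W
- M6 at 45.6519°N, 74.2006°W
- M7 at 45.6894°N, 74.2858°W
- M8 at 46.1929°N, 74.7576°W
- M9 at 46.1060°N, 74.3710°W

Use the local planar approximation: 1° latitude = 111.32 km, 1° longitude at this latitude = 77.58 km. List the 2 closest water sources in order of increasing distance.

M4, M9

Distances from 45.9257°N, 74.4624°W:
M1: 23.3533 km
M2: 61.4963 km
M3: 29.9356 km
M4: 5.9653 km
M5: 42.8818 km
M6: 36.6266 km
M7: 29.6590 km
M8: 37.5397 km
M9: 21.2867 km
Sorted: M4 (5.9653 km) < M9 (21.2867 km) < M1 (23.3533 km) < M7 (29.6590 km) < …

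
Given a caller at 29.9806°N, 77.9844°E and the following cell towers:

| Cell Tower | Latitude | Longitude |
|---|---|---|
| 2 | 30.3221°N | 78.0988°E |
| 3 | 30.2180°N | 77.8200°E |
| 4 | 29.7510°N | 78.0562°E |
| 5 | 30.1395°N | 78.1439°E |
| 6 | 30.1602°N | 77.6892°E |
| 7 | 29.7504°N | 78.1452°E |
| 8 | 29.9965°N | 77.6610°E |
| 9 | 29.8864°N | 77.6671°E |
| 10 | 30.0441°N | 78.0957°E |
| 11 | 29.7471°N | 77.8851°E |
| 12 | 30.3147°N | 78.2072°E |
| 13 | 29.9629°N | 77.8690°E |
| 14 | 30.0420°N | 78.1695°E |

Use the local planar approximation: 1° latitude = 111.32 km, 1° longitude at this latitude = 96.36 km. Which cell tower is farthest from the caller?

Distances from 29.9806°N, 77.9844°E:
2: √((0.3415·111.32)² + (0.1144·96.36)²) = √(1445.199529 + 121.519404) = 39.5818 km
3: √((0.2374·111.32)² + (-0.1644·96.36)²) = √(698.405779 + 250.955784) = 30.8117 km
4: √((-0.2296·111.32)² + (0.0718·96.36)²) = √(653.266162 + 47.867690) = 26.4789 km
5: √((0.1589·111.32)² + (0.1595·96.36)²) = √(312.891806 + 236.219071) = 23.4331 km
6: √((0.1796·111.32)² + (-0.2952·96.36)²) = √(399.722928 + 809.144877) = 34.7688 km
7: √((-0.2302·111.32)² + (0.1608·96.36)²) = √(656.684906 + 240.085356) = 29.9461 km
8: √((0.0159·111.32)² + (-0.3234·96.36)²) = √(3.132858 + 971.121600) = 31.2130 km
9: √((-0.0942·111.32)² + (-0.3173·96.36)²) = √(109.963410 + 934.832337) = 32.3233 km
10: √((0.0635·111.32)² + (0.1113·96.36)²) = √(49.968216 + 115.022794) = 12.8449 km
11: √((-0.2335·111.32)² + (-0.0993·96.36)²) = √(675.647486 + 91.557111) = 27.6985 km
12: √((0.3341·111.32)² + (0.2228·96.36)²) = √(1383.245757 + 460.918305) = 42.9437 km
13: √((-0.0177·111.32)² + (-0.1154·96.36)²) = √(3.882334 + 123.653155) = 11.2932 km
14: √((0.0614·111.32)² + (0.1851·96.36)²) = √(46.717881 + 318.131315) = 19.1010 km
Maximum: 12 at 42.9437 km.

12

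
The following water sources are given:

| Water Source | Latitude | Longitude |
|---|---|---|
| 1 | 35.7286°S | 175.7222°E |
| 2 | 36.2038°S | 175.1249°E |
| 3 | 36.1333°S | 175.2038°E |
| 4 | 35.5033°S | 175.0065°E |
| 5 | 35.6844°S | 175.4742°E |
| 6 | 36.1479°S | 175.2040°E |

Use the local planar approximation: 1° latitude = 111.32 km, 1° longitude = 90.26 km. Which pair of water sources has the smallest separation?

Pairwise distances:
1–2: √((-0.4752·111.32)² + (-0.5973·90.26)²) = √(2798.332132 + 2906.535876) = 75.5306 km
1–3: √((-0.4047·111.32)² + (-0.5184·90.26)²) = √(2029.610982 + 2189.377467) = 64.9537 km
1–4: √((0.2253·111.32)² + (-0.7157·90.26)²) = √(629.026264 + 4173.041395) = 69.2970 km
1–5: √((0.0442·111.32)² + (-0.2480·90.26)²) = √(24.209785 + 501.064945) = 22.9189 km
1–6: √((-0.4193·111.32)² + (-0.5182·90.26)²) = √(2178.693412 + 2187.688459) = 66.0786 km
2–3: √((0.0705·111.32)² + (0.0789·90.26)²) = √(61.592046 + 50.715962) = 10.5975 km
2–4: √((0.7005·111.32)² + (-0.1184·90.26)²) = √(6080.827374 + 114.207352) = 78.7085 km
2–5: √((0.5194·111.32)² + (0.3493·90.26)²) = √(3343.107069 + 994.003308) = 65.8567 km
2–6: √((0.0559·111.32)² + (0.0791·90.26)²) = √(38.723090 + 50.973403) = 9.4708 km
3–4: √((0.6300·111.32)² + (-0.1973·90.26)²) = √(4918.441319 + 317.135478) = 72.3573 km
3–5: √((0.4489·111.32)² + (0.2704·90.26)²) = √(2497.155610 + 595.667675) = 55.6132 km
3–6: √((-0.0146·111.32)² + (0.0002·90.26)²) = √(2.641509 + 0.000326) = 1.6254 km
4–5: √((-0.1811·111.32)² + (0.4677·90.26)²) = √(406.427697 + 1782.072622) = 46.7814 km
4–6: √((-0.6446·111.32)² + (0.1975·90.26)²) = √(5149.048679 + 317.778754) = 73.9380 km
5–6: √((-0.4635·111.32)² + (-0.2702·90.26)²) = √(2662.231834 + 594.786836) = 57.0703 km
Closest pair: 3–6 at 1.6254 km.

3 and 6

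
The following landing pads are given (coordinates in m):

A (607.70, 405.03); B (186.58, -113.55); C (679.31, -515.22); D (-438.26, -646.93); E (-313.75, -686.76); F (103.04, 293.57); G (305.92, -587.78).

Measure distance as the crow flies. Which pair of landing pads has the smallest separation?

Pairwise distances:
D–E: √((124.51)² + (-39.83)²) = √(15502.7401 + 1586.4289) = 130.73 m
C–G: √((-373.39)² + (-72.56)²) = √(139420.0921 + 5264.9536) = 380.37 m
B–F: √((-83.54)² + (407.12)²) = √(6978.9316 + 165746.6944) = 415.60 m
B–G: √((119.34)² + (-474.23)²) = √(14242.0356 + 224894.0929) = 489.02 m
A–F: √((-504.66)² + (-111.46)²) = √(254681.7156 + 12423.3316) = 516.82 m
E–G: √((619.67)² + (98.98)²) = √(383990.9089 + 9797.0404) = 627.53 m
B–C: √((492.73)² + (-401.67)²) = √(242782.8529 + 161338.7889) = 635.71 m
A–B: √((-421.12)² + (-518.58)²) = √(177342.0544 + 268925.2164) = 668.03 m
D–G: √((744.18)² + (59.15)²) = √(553803.8724 + 3498.7225) = 746.53 m
B–E: √((-500.33)² + (-573.21)²) = √(250330.1089 + 328569.7041) = 760.85 m
B–D: √((-624.84)² + (-533.38)²) = √(390425.0256 + 284494.2244) = 821.53 m
F–G: √((202.88)² + (-881.35)²) = √(41160.2944 + 776777.8225) = 904.40 m
A–C: √((71.61)² + (-920.25)²) = √(5127.9921 + 846860.0625) = 923.03 m
C–F: √((-576.27)² + (808.79)²) = √(332087.1129 + 654141.2641) = 993.09 m
C–E: √((-993.06)² + (-171.54)²) = √(986168.1636 + 29425.9716) = 1007.77 m
A–G: √((-301.78)² + (-992.81)²) = √(91071.1684 + 985671.6961) = 1037.66 m
E–F: √((416.79)² + (980.33)²) = √(173713.9041 + 961046.9089) = 1065.25 m
D–F: √((541.30)² + (940.50)²) = √(293005.6900 + 884540.2500) = 1085.15 m
C–D: √((-1117.57)² + (-131.71)²) = √(1248962.7049 + 17347.5241) = 1125.30 m
A–E: √((-921.45)² + (-1091.79)²) = √(849070.1025 + 1192005.4041) = 1428.66 m
A–D: √((-1045.96)² + (-1051.96)²) = √(1094032.3216 + 1106619.8416) = 1483.46 m
Closest pair: D–E at 130.73 m.

D and E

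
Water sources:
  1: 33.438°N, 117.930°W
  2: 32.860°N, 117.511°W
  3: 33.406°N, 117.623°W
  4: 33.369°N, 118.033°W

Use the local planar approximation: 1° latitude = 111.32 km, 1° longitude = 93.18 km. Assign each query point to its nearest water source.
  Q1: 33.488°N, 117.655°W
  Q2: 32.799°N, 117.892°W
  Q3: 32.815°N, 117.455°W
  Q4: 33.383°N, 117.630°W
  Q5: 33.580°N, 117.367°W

Q1 at 33.488°N, 117.655°W:
  1: √((-0.050·111.32)² + (-0.275·93.18)²) = √(30.98036 + 656.61500) = 26.222 km
  2: √((-0.628·111.32)² + (0.144·93.18)²) = √(4887.26269 + 180.04058) = 71.185 km
  3: √((-0.082·111.32)² + (0.032·93.18)²) = √(83.32477 + 8.89089) = 9.603 km
  4: √((-0.119·111.32)² + (-0.378·93.18)²) = √(175.48513 + 1240.59210) = 37.631 km
  → nearest: 3 (9.603 km)
Q2 at 32.799°N, 117.892°W:
  1: √((0.639·111.32)² + (-0.038·93.18)²) = √(5059.97198 + 12.53755) = 71.222 km
  2: √((0.061·111.32)² + (0.381·93.18)²) = √(46.11116 + 1260.36218) = 36.145 km
  3: √((0.607·111.32)² + (0.269·93.18)²) = √(4565.87248 + 628.27528) = 72.070 km
  4: √((0.570·111.32)² + (-0.141·93.18)²) = √(4026.20707 + 172.61703) = 64.798 km
  → nearest: 2 (36.145 km)
Q3 at 32.815°N, 117.455°W:
  1: √((0.623·111.32)² + (-0.475·93.18)²) = √(4809.74984 + 1958.99186) = 82.272 km
  2: √((0.045·111.32)² + (-0.056·93.18)²) = √(25.09409 + 27.22836) = 7.233 km
  3: √((0.591·111.32)² + (-0.168·93.18)²) = √(4328.33989 + 245.05523) = 67.627 km
  4: √((0.554·111.32)² + (-0.578·93.18)²) = √(3803.34678 + 2900.68847) = 81.878 km
  → nearest: 2 (7.233 km)
Q4 at 33.383°N, 117.630°W:
  1: √((0.055·111.32)² + (-0.300·93.18)²) = √(37.48623 + 781.42612) = 28.617 km
  2: √((-0.523·111.32)² + (0.119·93.18)²) = √(3389.61032 + 122.95306) = 59.267 km
  3: √((0.023·111.32)² + (0.007·93.18)²) = √(6.55544 + 0.42544) = 2.642 km
  4: √((-0.014·111.32)² + (-0.403·93.18)²) = √(2.42886 + 1410.11816) = 37.584 km
  → nearest: 3 (2.642 km)
Q5 at 33.580°N, 117.367°W:
  1: √((-0.142·111.32)² + (-0.563·93.18)²) = √(249.87516 + 2752.08727) = 54.790 km
  2: √((-0.720·111.32)² + (-0.144·93.18)²) = √(6424.08662 + 180.04058) = 81.266 km
  3: √((-0.174·111.32)² + (-0.256·93.18)²) = √(375.18450 + 569.01713) = 30.728 km
  4: √((-0.211·111.32)² + (-0.666·93.18)²) = √(551.71057 + 3851.18047) = 66.354 km
  → nearest: 3 (30.728 km)

Q1→3; Q2→2; Q3→2; Q4→3; Q5→3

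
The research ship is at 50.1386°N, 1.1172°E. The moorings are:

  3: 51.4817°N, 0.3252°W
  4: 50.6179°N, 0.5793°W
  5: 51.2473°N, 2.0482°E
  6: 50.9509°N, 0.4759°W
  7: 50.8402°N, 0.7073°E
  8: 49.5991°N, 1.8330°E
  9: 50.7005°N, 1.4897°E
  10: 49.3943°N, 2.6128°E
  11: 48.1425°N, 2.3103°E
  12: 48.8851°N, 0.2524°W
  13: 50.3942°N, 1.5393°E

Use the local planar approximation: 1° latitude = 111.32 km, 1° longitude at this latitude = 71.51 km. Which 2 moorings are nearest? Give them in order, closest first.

13, 9

Distances from 50.1386°N, 1.1172°E:
3: √((1.3431·111.32)² + (-1.4424·71.51)²) = √(22354.403901 + 10639.102267) = 181.6411 km
4: √((0.4793·111.32)² + (-1.6965·71.51)²) = √(2846.828161 + 14717.745338) = 132.5314 km
5: √((1.1087·111.32)² + (0.9310·71.51)²) = √(15232.615871 + 4432.338477) = 140.2318 km
6: √((0.8123·111.32)² + (-1.5931·71.51)²) = √(8176.723306 + 12978.354462) = 145.4479 km
7: √((0.7016·111.32)² + (-0.4099·71.51)²) = √(6099.939899 + 859.190354) = 83.4214 km
8: √((-0.5395·111.32)² + (0.7158·71.51)²) = √(3606.860065 + 2620.094432) = 78.9111 km
9: √((0.5619·111.32)² + (0.3725·71.51)²) = √(3912.591071 + 709.555074) = 67.9864 km
10: √((-0.7443·111.32)² + (1.4956·71.51)²) = √(6865.029903 + 11438.378649) = 135.2901 km
11: √((-1.9961·111.32)² + (1.1931·71.51)²) = √(49375.440663 + 7279.260264) = 238.0225 km
12: √((-1.2535·111.32)² + (-1.3696·71.51)²) = √(19471.305550 + 9592.262404) = 170.4804 km
13: √((0.2556·111.32)² + (0.4221·71.51)²) = √(809.595516 + 911.096253) = 41.4812 km
Sorted: 13 (41.4812 km) < 9 (67.9864 km) < 8 (78.9111 km) < 7 (83.4214 km) < …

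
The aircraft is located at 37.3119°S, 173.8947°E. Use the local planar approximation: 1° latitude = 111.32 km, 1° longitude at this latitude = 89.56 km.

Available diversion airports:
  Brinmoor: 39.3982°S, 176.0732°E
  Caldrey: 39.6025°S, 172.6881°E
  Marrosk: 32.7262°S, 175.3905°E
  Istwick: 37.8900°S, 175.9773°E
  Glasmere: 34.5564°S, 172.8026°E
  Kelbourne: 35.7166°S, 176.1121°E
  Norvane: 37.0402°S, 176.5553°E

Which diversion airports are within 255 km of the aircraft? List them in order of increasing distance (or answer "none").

Istwick, Norvane

Distances from 37.3119°S, 173.8947°E:
Brinmoor: 303.3235 km
Caldrey: 276.9428 km
Marrosk: 527.7654 km
Istwick: 197.3076 km
Glasmere: 321.9586 km
Kelbourne: 266.4130 km
Norvane: 240.1952 km
Threshold 255 km: Istwick (197.3076 km), Norvane (240.1952 km) are within range.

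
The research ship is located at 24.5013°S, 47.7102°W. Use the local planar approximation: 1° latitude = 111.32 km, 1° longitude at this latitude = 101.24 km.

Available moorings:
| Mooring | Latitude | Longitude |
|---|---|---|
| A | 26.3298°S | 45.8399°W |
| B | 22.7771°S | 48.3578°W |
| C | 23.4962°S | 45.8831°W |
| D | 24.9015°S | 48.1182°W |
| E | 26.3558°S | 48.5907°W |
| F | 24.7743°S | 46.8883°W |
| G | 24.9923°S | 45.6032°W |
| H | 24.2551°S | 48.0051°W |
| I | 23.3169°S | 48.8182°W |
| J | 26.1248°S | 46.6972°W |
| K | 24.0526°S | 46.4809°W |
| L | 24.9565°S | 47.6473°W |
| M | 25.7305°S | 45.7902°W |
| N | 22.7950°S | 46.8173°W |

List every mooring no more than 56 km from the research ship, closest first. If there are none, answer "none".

Distances from 24.5013°S, 47.7102°W:
A: 278.0021 km
B: 202.8267 km
C: 216.1824 km
D: 60.7528 km
E: 224.8665 km
F: 88.5852 km
G: 220.2040 km
H: 40.5278 km
I: 173.1090 km
J: 207.7989 km
K: 134.1037 km
L: 51.0714 km
M: 237.7132 km
N: 210.3589 km
Threshold 56 km: H (40.5278 km), L (51.0714 km) are within range.

H, L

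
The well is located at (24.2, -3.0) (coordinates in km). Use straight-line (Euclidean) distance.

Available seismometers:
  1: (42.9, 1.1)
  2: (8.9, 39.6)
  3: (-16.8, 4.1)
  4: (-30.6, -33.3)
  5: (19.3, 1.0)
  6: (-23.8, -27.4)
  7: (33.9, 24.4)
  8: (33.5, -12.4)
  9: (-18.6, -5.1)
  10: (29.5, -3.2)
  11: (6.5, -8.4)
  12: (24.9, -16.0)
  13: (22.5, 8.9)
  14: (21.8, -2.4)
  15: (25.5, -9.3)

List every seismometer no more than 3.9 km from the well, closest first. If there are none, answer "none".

14

Distances from (24.2, -3.0):
1: 19.1 km
2: 45.3 km
3: 41.6 km
4: 62.6 km
5: 6.3 km
6: 53.8 km
7: 29.1 km
8: 13.2 km
9: 42.9 km
10: 5.3 km
11: 18.5 km
12: 13.0 km
13: 12.0 km
14: 2.5 km
15: 6.4 km
Threshold 3.9 km: 14 (2.5 km) is within range.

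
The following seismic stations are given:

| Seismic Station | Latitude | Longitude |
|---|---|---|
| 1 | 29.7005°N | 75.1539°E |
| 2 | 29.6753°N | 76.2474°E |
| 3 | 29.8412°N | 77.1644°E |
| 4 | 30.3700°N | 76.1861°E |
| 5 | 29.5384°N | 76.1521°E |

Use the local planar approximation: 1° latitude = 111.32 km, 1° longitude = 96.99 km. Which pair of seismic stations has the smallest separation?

Pairwise distances:
1–2: √((-0.0252·111.32)² + (1.0935·96.99)²) = √(7.869506 + 11248.419210) = 106.0957 km
1–3: √((0.1407·111.32)² + (2.0105·96.99)²) = √(245.320923 + 38024.374053) = 195.6264 km
1–4: √((0.6695·111.32)² + (1.0322·96.99)²) = √(5554.533086 + 10022.628387) = 124.8085 km
1–5: √((-0.1621·111.32)² + (0.9982·96.99)²) = √(325.621014 + 9373.225163) = 98.4827 km
2–3: √((0.1659·111.32)² + (0.9170·96.99)²) = √(341.066581 + 7910.293360) = 90.8370 km
2–4: √((0.6947·111.32)² + (-0.0613·96.99)²) = √(5980.548175 + 35.348816) = 77.5622 km
2–5: √((-0.1369·111.32)² + (-0.0953·96.99)²) = √(232.248700 + 85.435766) = 17.8237 km
3–4: √((0.5288·111.32)² + (-0.9783·96.99)²) = √(3465.207840 + 9003.223382) = 111.6621 km
3–5: √((-0.3028·111.32)² + (-1.0123·96.99)²) = √(1136.208770 + 9639.896973) = 103.8080 km
4–5: √((-0.8316·111.32)² + (-0.0340·96.99)²) = √(8569.892153 + 10.874561) = 92.6324 km
Closest pair: 2–5 at 17.8237 km.

2 and 5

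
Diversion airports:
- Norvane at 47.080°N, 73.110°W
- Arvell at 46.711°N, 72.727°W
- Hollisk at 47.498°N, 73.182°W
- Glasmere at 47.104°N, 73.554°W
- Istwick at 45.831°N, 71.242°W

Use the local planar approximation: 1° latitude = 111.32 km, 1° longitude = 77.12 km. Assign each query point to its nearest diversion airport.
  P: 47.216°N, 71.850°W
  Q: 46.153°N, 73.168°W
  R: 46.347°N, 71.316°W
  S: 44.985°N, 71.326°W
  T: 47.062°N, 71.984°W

P→Arvell; Q→Arvell; R→Istwick; S→Istwick; T→Arvell

P at 47.216°N, 71.850°W:
  Norvane: 98.344 km
  Arvell: 87.947 km
  Hollisk: 107.414 km
  Glasmere: 132.003 km
  Istwick: 161.151 km
  → nearest: Arvell (87.947 km)
Q at 46.153°N, 73.168°W:
  Norvane: 103.291 km
  Arvell: 70.818 km
  Hollisk: 149.729 km
  Glasmere: 109.971 km
  Istwick: 152.797 km
  → nearest: Arvell (70.818 km)
R at 46.347°N, 71.316°W:
  Norvane: 160.623 km
  Arvell: 116.116 km
  Hollisk: 192.681 km
  Glasmere: 192.068 km
  Istwick: 57.724 km
  → nearest: Istwick (57.724 km)
S at 44.985°N, 71.326°W:
  Norvane: 270.773 km
  Arvell: 220.433 km
  Hollisk: 314.239 km
  Glasmere: 291.832 km
  Istwick: 94.399 km
  → nearest: Istwick (94.399 km)
T at 47.062°N, 71.984°W:
  Norvane: 86.860 km
  Arvell: 69.354 km
  Hollisk: 104.363 km
  Glasmere: 121.169 km
  Istwick: 148.503 km
  → nearest: Arvell (69.354 km)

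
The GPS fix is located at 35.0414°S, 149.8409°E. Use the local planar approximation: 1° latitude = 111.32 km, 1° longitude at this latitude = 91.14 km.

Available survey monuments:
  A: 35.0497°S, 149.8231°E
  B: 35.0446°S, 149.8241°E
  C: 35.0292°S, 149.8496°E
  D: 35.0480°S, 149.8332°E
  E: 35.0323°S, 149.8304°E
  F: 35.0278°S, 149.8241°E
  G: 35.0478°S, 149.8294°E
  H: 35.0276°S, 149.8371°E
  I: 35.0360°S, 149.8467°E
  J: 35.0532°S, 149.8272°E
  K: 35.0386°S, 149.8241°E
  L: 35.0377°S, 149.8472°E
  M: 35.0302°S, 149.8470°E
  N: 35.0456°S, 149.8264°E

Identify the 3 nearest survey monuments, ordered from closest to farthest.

Distances from 35.0414°S, 149.8409°E:
A: √((-0.0083·111.32)² + (-0.0178·91.14)²) = √(0.853695 + 2.631831) = 1.8670 km
B: √((-0.0032·111.32)² + (-0.0168·91.14)²) = √(0.126896 + 2.344426) = 1.5720 km
C: √((0.0122·111.32)² + (0.0087·91.14)²) = √(1.844446 + 0.628719) = 1.5726 km
D: √((-0.0066·111.32)² + (-0.0077·91.14)²) = √(0.539802 + 0.492492) = 1.0160 km
E: √((0.0091·111.32)² + (-0.0105·91.14)²) = √(1.026193 + 0.915792) = 1.3936 km
F: √((0.0136·111.32)² + (-0.0168·91.14)²) = √(2.292051 + 2.344426) = 2.1532 km
G: √((-0.0064·111.32)² + (-0.0115·91.14)²) = √(0.507582 + 1.098535) = 1.2673 km
H: √((0.0138·111.32)² + (-0.0038·91.14)²) = √(2.359960 + 0.119946) = 1.5748 km
I: √((0.0054·111.32)² + (0.0058·91.14)²) = √(0.361355 + 0.279431) = 0.8005 km
J: √((-0.0118·111.32)² + (-0.0137·91.14)²) = √(1.725482 + 1.559047) = 1.8123 km
K: √((0.0028·111.32)² + (-0.0168·91.14)²) = √(0.097154 + 2.344426) = 1.5626 km
L: √((0.0037·111.32)² + (0.0063·91.14)²) = √(0.169648 + 0.329685) = 0.7066 km
M: √((0.0112·111.32)² + (0.0061·91.14)²) = √(1.554470 + 0.309085) = 1.3651 km
N: √((-0.0042·111.32)² + (-0.0145·91.14)²) = √(0.218597 + 1.746442) = 1.4018 km
Sorted: L (0.7066 km) < I (0.8005 km) < D (1.0160 km) < G (1.2673 km) < M (1.3651 km) < …

L, I, D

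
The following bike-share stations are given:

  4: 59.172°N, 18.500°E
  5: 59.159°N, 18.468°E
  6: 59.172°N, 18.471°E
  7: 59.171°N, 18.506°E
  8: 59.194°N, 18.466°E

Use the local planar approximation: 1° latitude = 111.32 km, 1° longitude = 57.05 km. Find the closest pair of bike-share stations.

Pairwise distances:
4–5: √((-0.013·111.32)² + (-0.032·57.05)²) = √(2.09427 + 3.33282) = 2.330 km
4–6: √((0.000·111.32)² + (-0.029·57.05)²) = √(0.00000 + 2.73720) = 1.654 km
4–7: √((-0.001·111.32)² + (0.006·57.05)²) = √(0.01239 + 0.11717) = 0.360 km
4–8: √((0.022·111.32)² + (-0.034·57.05)²) = √(5.99780 + 3.76244) = 3.124 km
5–6: √((0.013·111.32)² + (0.003·57.05)²) = √(2.09427 + 0.02929) = 1.457 km
5–7: √((0.012·111.32)² + (0.038·57.05)²) = √(1.78447 + 4.69979) = 2.546 km
5–8: √((0.035·111.32)² + (-0.002·57.05)²) = √(15.18037 + 0.01302) = 3.898 km
6–7: √((-0.001·111.32)² + (0.035·57.05)²) = √(0.01239 + 3.98701) = 2.000 km
6–8: √((0.022·111.32)² + (-0.005·57.05)²) = √(5.99780 + 0.08137) = 2.466 km
7–8: √((0.023·111.32)² + (-0.040·57.05)²) = √(6.55544 + 5.20752) = 3.430 km
Closest pair: 4–7 at 0.360 km.

4 and 7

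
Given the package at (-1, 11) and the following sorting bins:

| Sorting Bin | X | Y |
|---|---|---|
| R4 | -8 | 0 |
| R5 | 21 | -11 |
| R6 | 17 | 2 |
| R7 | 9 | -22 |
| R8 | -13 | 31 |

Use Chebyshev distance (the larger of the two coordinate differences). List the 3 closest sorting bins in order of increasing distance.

R4, R6, R8

Distances from (-1, 11):
R4: max(|-7|, |-11|) = 11
R5: max(|22|, |-22|) = 22
R6: max(|18|, |-9|) = 18
R7: max(|10|, |-33|) = 33
R8: max(|-12|, |20|) = 20
Sorted: R4 (11) < R6 (18) < R8 (20) < R5 (22) < R7 (33)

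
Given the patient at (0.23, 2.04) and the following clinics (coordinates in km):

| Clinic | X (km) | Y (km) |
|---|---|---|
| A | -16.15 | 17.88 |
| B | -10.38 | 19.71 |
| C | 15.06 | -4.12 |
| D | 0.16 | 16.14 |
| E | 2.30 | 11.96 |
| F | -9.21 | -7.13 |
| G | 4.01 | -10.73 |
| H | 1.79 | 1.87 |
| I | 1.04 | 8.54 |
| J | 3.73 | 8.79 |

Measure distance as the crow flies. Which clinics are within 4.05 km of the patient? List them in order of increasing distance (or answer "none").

Distances from (0.23, 2.04):
A: 22.79 km
B: 20.61 km
C: 16.06 km
D: 14.10 km
E: 10.13 km
F: 13.16 km
G: 13.32 km
H: 1.57 km
I: 6.55 km
J: 7.60 km
Threshold 4.05 km: H (1.57 km) is within range.

H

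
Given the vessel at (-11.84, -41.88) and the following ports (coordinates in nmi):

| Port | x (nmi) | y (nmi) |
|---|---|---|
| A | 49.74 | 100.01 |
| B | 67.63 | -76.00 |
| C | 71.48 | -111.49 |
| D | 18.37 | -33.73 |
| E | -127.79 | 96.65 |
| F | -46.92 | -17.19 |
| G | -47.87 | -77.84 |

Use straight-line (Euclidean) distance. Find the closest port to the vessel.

Distances from (-11.84, -41.88):
A: 154.68 nmi
B: 86.49 nmi
C: 108.57 nmi
D: 31.29 nmi
E: 180.65 nmi
F: 42.90 nmi
G: 50.90 nmi
Minimum: D at 31.29 nmi.

D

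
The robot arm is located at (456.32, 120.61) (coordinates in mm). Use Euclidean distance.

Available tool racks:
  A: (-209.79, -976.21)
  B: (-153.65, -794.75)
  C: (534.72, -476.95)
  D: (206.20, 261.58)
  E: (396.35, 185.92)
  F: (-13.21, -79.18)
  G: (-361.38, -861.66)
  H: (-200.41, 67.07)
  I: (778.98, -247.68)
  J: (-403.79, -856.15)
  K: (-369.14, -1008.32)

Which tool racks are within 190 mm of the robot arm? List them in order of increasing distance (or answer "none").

Distances from (456.32, 120.61):
A: √((-666.11)² + (-1096.82)²) = √(443702.5321 + 1203014.1124) = 1283.24 mm
B: √((-609.97)² + (-915.36)²) = √(372063.4009 + 837883.9296) = 1099.98 mm
C: √((78.40)² + (-597.56)²) = √(6146.5600 + 357077.9536) = 602.68 mm
D: √((-250.12)² + (140.97)²) = √(62560.0144 + 19872.5409) = 287.11 mm
E: √((-59.97)² + (65.31)²) = √(3596.4009 + 4265.3961) = 88.67 mm
F: √((-469.53)² + (-199.79)²) = √(220458.4209 + 39916.0441) = 510.27 mm
G: √((-817.70)² + (-982.27)²) = √(668633.2900 + 964854.3529) = 1278.08 mm
H: √((-656.73)² + (-53.54)²) = √(431294.2929 + 2866.5316) = 658.91 mm
I: √((322.66)² + (-368.29)²) = √(104109.4756 + 135637.5241) = 489.64 mm
J: √((-860.11)² + (-976.76)²) = √(739789.2121 + 954060.0976) = 1301.48 mm
K: √((-825.46)² + (-1128.93)²) = √(681384.2116 + 1274482.9449) = 1398.52 mm
Threshold 190 mm: E (88.67 mm) is within range.

E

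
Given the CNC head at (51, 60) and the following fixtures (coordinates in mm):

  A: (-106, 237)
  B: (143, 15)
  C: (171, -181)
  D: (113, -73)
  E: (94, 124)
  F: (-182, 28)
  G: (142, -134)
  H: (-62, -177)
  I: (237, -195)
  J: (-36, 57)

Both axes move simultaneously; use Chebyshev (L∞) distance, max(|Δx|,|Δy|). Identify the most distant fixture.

I

Distances from (51, 60):
A: max(|-157|, |177|) = 177 mm
B: max(|92|, |-45|) = 92 mm
C: max(|120|, |-241|) = 241 mm
D: max(|62|, |-133|) = 133 mm
E: max(|43|, |64|) = 64 mm
F: max(|-233|, |-32|) = 233 mm
G: max(|91|, |-194|) = 194 mm
H: max(|-113|, |-237|) = 237 mm
I: max(|186|, |-255|) = 255 mm
J: max(|-87|, |-3|) = 87 mm
Maximum: I at 255 mm.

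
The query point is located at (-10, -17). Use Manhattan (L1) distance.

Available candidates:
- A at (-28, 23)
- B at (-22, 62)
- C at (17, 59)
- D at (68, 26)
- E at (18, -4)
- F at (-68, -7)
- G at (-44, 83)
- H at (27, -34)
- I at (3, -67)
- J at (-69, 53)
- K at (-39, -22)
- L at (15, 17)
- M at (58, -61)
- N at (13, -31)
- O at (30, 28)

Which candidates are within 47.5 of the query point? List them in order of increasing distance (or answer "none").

K, N, E

Distances from (-10, -17):
A: 58
B: 91
C: 103
D: 121
E: 41
F: 68
G: 134
H: 54
I: 63
J: 129
K: 34
L: 59
M: 112
N: 37
O: 85
Threshold 47.5: K (34), N (37), E (41) are within range.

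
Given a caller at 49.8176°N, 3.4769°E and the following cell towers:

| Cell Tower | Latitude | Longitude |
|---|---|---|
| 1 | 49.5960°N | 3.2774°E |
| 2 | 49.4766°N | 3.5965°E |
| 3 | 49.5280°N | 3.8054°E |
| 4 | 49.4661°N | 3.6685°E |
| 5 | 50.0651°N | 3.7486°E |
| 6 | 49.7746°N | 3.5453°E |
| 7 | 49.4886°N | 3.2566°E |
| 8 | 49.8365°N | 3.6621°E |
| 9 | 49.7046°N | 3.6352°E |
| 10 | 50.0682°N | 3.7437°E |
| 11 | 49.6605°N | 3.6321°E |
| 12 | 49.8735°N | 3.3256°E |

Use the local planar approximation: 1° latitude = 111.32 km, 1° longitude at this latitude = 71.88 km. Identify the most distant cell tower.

4

Distances from 49.8176°N, 3.4769°E:
1: 28.5337 km
2: 38.9214 km
3: 39.9607 km
4: 41.4819 km
5: 33.7714 km
6: 6.8619 km
7: 39.9010 km
8: 13.4774 km
9: 16.9620 km
10: 33.8528 km
11: 20.7435 km
12: 12.5299 km
Maximum: 4 at 41.4819 km.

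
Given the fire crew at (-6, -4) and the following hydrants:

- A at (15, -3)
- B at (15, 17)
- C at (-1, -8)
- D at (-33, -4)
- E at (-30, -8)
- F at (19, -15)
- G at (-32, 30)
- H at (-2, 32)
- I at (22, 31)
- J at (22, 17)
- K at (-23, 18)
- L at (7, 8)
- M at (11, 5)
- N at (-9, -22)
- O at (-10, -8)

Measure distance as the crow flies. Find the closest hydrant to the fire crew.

Distances from (-6, -4):
A: 21.0
B: 29.7
C: 6.4
D: 27.0
E: 24.3
F: 27.3
G: 42.8
H: 36.2
I: 44.8
J: 35.0
K: 27.8
L: 17.7
M: 19.2
N: 18.2
O: 5.7
Minimum: O at 5.7.

O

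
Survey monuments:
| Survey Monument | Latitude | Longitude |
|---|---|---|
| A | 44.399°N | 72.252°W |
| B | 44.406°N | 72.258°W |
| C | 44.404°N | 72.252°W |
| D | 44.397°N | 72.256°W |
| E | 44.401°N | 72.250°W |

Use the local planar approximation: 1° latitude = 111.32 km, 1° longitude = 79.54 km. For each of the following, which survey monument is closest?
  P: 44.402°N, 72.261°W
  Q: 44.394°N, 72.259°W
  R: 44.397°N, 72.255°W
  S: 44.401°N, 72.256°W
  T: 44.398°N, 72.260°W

P at 44.402°N, 72.261°W:
  A: √((-0.003·111.32)² + (0.009·79.54)²) = √(0.11153 + 0.51246) = 0.790 km
  B: √((0.004·111.32)² + (0.003·79.54)²) = √(0.19827 + 0.05694) = 0.505 km
  C: √((0.002·111.32)² + (0.009·79.54)²) = √(0.04957 + 0.51246) = 0.750 km
  D: √((-0.005·111.32)² + (0.005·79.54)²) = √(0.30980 + 0.15817) = 0.684 km
  E: √((-0.001·111.32)² + (0.011·79.54)²) = √(0.01239 + 0.76552) = 0.882 km
  → nearest: B (0.505 km)
Q at 44.394°N, 72.259°W:
  A: √((0.005·111.32)² + (0.007·79.54)²) = √(0.30980 + 0.31000) = 0.787 km
  B: √((0.012·111.32)² + (0.001·79.54)²) = √(1.78447 + 0.00633) = 1.338 km
  C: √((0.010·111.32)² + (0.007·79.54)²) = √(1.23921 + 0.31000) = 1.245 km
  D: √((0.003·111.32)² + (0.003·79.54)²) = √(0.11153 + 0.05694) = 0.410 km
  E: √((0.007·111.32)² + (0.009·79.54)²) = √(0.60721 + 0.51246) = 1.058 km
  → nearest: D (0.410 km)
R at 44.397°N, 72.255°W:
  A: √((0.002·111.32)² + (0.003·79.54)²) = √(0.04957 + 0.05694) = 0.326 km
  B: √((0.009·111.32)² + (-0.003·79.54)²) = √(1.00376 + 0.05694) = 1.030 km
  C: √((0.007·111.32)² + (0.003·79.54)²) = √(0.60721 + 0.05694) = 0.815 km
  D: √((0.000·111.32)² + (-0.001·79.54)²) = √(0.00000 + 0.00633) = 0.080 km
  E: √((0.004·111.32)² + (0.005·79.54)²) = √(0.19827 + 0.15817) = 0.597 km
  → nearest: D (0.080 km)
S at 44.401°N, 72.256°W:
  A: √((-0.002·111.32)² + (0.004·79.54)²) = √(0.04957 + 0.10123) = 0.388 km
  B: √((0.005·111.32)² + (-0.002·79.54)²) = √(0.30980 + 0.02531) = 0.579 km
  C: √((0.003·111.32)² + (0.004·79.54)²) = √(0.11153 + 0.10123) = 0.461 km
  D: √((-0.004·111.32)² + (0.000·79.54)²) = √(0.19827 + 0.00000) = 0.445 km
  E: √((0.000·111.32)² + (0.006·79.54)²) = √(0.00000 + 0.22776) = 0.477 km
  → nearest: A (0.388 km)
T at 44.398°N, 72.260°W:
  A: √((0.001·111.32)² + (0.008·79.54)²) = √(0.01239 + 0.40490) = 0.646 km
  B: √((0.008·111.32)² + (0.002·79.54)²) = √(0.79310 + 0.02531) = 0.905 km
  C: √((0.006·111.32)² + (0.008·79.54)²) = √(0.44612 + 0.40490) = 0.923 km
  D: √((-0.001·111.32)² + (0.004·79.54)²) = √(0.01239 + 0.10123) = 0.337 km
  E: √((0.003·111.32)² + (0.010·79.54)²) = √(0.11153 + 0.63266) = 0.863 km
  → nearest: D (0.337 km)

P→B; Q→D; R→D; S→A; T→D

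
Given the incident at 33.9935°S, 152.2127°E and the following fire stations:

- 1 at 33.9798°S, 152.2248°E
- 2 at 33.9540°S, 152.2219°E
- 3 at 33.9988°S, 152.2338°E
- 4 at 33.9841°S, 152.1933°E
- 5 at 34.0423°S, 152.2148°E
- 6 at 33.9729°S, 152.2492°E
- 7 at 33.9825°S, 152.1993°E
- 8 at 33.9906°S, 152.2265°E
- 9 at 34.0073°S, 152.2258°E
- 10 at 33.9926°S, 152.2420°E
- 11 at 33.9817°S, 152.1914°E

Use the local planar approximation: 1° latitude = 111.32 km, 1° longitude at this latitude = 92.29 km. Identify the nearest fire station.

Distances from 33.9935°S, 152.2127°E:
1: √((0.0137·111.32)² + (0.0121·92.29)²) = √(2.325881 + 1.247039) = 1.8902 km
2: √((0.0395·111.32)² + (0.0092·92.29)²) = √(19.334840 + 0.720916) = 4.4784 km
3: √((-0.0053·111.32)² + (0.0211·92.29)²) = √(0.348095 + 3.792051) = 2.0347 km
4: √((0.0094·111.32)² + (-0.0194·92.29)²) = √(1.094970 + 3.205625) = 2.0738 km
5: √((-0.0488·111.32)² + (0.0021·92.29)²) = √(29.511144 + 0.037562) = 5.4359 km
6: √((0.0206·111.32)² + (0.0365·92.29)²) = √(5.258730 + 11.347365) = 4.0751 km
7: √((0.0110·111.32)² + (-0.0134·92.29)²) = √(1.499449 + 1.529392) = 1.7404 km
8: √((0.0029·111.32)² + (0.0138·92.29)²) = √(0.104218 + 1.622062) = 1.3139 km
9: √((-0.0138·111.32)² + (0.0131·92.29)²) = √(2.359960 + 1.461679) = 1.9549 km
10: √((0.0009·111.32)² + (0.0293·92.29)²) = √(0.010038 + 7.312141) = 2.7060 km
11: √((0.0118·111.32)² + (-0.0213·92.29)²) = √(1.725482 + 3.864279) = 2.3643 km
Minimum: 8 at 1.3139 km.

8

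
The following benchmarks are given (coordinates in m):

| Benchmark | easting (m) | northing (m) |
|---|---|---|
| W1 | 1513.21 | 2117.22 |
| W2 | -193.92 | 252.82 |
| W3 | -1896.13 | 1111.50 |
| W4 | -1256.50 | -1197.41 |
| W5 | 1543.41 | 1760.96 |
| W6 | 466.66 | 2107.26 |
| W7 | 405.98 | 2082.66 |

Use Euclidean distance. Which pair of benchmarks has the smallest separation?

W6 and W7

Pairwise distances:
W6–W7: 65.48 m
W1–W5: 357.54 m
W1–W6: 1046.60 m
W1–W7: 1107.77 m
W5–W6: 1131.07 m
W5–W7: 1182.05 m
W2–W4: 1797.84 m
W2–W3: 1906.53 m
W2–W7: 1925.67 m
W2–W6: 1968.58 m
W2–W5: 2300.61 m
W3–W4: 2395.87 m
W3–W7: 2498.57 m
W1–W2: 2527.90 m
W3–W6: 2564.04 m
W3–W5: 3500.32 m
W1–W3: 3554.58 m
W4–W7: 3677.32 m
W4–W6: 3726.95 m
W4–W5: 4073.26 m
W1–W4: 4319.50 m
Closest pair: W6–W7 at 65.48 m.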